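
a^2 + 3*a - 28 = (a - 4)*(a + 7)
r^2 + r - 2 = (r - 1)*(r + 2)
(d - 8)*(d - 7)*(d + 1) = d^3 - 14*d^2 + 41*d + 56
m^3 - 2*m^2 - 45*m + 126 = (m - 6)*(m - 3)*(m + 7)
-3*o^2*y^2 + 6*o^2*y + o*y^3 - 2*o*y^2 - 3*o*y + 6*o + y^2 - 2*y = (-3*o + y)*(y - 2)*(o*y + 1)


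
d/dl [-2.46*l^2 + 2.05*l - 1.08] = 2.05 - 4.92*l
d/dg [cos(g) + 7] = -sin(g)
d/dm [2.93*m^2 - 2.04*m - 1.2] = 5.86*m - 2.04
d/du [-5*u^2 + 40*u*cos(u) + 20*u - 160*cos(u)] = -40*u*sin(u) - 10*u + 160*sin(u) + 40*cos(u) + 20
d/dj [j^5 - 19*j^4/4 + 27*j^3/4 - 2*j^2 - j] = 5*j^4 - 19*j^3 + 81*j^2/4 - 4*j - 1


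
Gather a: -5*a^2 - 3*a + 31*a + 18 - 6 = -5*a^2 + 28*a + 12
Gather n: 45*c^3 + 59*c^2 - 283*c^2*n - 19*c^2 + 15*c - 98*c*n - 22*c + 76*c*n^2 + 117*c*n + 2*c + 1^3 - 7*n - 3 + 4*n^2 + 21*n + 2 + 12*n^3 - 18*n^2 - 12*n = 45*c^3 + 40*c^2 - 5*c + 12*n^3 + n^2*(76*c - 14) + n*(-283*c^2 + 19*c + 2)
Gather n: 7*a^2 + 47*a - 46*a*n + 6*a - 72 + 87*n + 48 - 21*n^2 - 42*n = 7*a^2 + 53*a - 21*n^2 + n*(45 - 46*a) - 24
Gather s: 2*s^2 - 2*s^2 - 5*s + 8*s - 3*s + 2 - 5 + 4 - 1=0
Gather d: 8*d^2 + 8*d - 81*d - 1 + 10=8*d^2 - 73*d + 9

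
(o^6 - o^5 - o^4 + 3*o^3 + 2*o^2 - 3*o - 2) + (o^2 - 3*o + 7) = o^6 - o^5 - o^4 + 3*o^3 + 3*o^2 - 6*o + 5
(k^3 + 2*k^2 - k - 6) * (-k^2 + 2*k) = -k^5 + 5*k^3 + 4*k^2 - 12*k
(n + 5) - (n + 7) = -2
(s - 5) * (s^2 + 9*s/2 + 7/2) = s^3 - s^2/2 - 19*s - 35/2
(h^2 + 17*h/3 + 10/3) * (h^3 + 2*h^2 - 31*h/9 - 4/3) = h^5 + 23*h^4/3 + 101*h^3/9 - 383*h^2/27 - 514*h/27 - 40/9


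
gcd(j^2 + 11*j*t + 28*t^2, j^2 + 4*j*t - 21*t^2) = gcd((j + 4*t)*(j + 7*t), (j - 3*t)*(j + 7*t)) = j + 7*t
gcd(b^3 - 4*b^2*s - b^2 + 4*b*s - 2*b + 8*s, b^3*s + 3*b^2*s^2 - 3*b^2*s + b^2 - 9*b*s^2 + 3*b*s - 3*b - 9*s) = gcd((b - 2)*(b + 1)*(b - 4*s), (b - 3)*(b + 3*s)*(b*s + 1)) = 1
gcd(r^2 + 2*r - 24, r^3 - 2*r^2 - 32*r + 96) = r^2 + 2*r - 24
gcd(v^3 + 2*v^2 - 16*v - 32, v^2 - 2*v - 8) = v^2 - 2*v - 8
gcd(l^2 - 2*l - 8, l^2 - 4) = l + 2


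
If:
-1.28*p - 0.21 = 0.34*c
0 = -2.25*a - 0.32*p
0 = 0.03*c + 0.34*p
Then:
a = -0.01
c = -0.92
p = 0.08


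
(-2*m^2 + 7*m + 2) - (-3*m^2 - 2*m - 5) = m^2 + 9*m + 7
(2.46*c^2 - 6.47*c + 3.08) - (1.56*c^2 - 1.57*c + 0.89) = 0.9*c^2 - 4.9*c + 2.19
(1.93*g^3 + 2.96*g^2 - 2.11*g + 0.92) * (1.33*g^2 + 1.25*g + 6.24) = 2.5669*g^5 + 6.3493*g^4 + 12.9369*g^3 + 17.0565*g^2 - 12.0164*g + 5.7408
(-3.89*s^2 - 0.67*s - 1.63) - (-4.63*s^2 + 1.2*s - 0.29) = 0.74*s^2 - 1.87*s - 1.34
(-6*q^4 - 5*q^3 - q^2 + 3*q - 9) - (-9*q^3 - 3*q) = -6*q^4 + 4*q^3 - q^2 + 6*q - 9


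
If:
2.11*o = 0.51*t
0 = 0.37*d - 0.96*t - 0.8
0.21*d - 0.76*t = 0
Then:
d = 7.64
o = 0.51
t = 2.11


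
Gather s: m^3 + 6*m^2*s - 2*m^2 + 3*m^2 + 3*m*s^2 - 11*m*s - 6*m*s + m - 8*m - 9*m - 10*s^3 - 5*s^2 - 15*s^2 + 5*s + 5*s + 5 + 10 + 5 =m^3 + m^2 - 16*m - 10*s^3 + s^2*(3*m - 20) + s*(6*m^2 - 17*m + 10) + 20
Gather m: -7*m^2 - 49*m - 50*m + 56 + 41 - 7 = -7*m^2 - 99*m + 90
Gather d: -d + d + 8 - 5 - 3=0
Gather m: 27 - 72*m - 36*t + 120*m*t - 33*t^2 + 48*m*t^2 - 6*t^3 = m*(48*t^2 + 120*t - 72) - 6*t^3 - 33*t^2 - 36*t + 27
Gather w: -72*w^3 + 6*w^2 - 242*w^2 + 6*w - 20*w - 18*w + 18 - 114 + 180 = -72*w^3 - 236*w^2 - 32*w + 84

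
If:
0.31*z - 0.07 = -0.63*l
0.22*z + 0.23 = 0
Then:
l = 0.63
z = -1.05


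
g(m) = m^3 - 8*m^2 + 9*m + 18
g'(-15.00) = 924.00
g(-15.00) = -5292.00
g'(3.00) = -12.00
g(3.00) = 0.00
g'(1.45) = -7.89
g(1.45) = 17.28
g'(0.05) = 8.21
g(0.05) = 18.43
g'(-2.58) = 70.25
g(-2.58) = -75.64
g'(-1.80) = 47.52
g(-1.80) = -29.95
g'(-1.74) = 45.92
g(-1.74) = -27.15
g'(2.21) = -11.71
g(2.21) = 9.61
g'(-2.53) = 68.68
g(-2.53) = -72.17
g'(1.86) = -10.38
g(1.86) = 13.50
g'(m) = 3*m^2 - 16*m + 9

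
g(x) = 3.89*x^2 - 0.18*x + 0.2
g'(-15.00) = -116.88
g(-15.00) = 878.15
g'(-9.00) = -70.20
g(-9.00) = 316.91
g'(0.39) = 2.85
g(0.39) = 0.72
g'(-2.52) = -19.79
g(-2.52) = 25.36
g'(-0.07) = -0.72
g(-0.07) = 0.23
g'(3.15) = 24.33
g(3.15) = 38.23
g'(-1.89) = -14.88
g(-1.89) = 14.44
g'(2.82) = 21.76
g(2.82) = 30.63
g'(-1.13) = -8.97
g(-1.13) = 5.37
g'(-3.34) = -26.17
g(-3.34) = 44.20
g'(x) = 7.78*x - 0.18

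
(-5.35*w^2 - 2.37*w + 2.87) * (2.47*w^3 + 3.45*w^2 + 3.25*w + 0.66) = -13.2145*w^5 - 24.3114*w^4 - 18.4751*w^3 - 1.332*w^2 + 7.7633*w + 1.8942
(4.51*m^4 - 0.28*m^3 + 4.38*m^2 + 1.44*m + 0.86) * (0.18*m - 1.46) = 0.8118*m^5 - 6.635*m^4 + 1.1972*m^3 - 6.1356*m^2 - 1.9476*m - 1.2556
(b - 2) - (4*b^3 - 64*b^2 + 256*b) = -4*b^3 + 64*b^2 - 255*b - 2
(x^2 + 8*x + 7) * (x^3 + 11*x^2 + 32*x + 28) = x^5 + 19*x^4 + 127*x^3 + 361*x^2 + 448*x + 196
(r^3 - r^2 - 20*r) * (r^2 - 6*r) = r^5 - 7*r^4 - 14*r^3 + 120*r^2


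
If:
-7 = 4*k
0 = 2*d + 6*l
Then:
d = -3*l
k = -7/4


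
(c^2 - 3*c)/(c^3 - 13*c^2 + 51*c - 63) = c/(c^2 - 10*c + 21)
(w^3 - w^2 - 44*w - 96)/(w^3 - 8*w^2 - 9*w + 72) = (w + 4)/(w - 3)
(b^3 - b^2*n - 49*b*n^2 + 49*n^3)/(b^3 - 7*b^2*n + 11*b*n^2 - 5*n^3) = (b^2 - 49*n^2)/(b^2 - 6*b*n + 5*n^2)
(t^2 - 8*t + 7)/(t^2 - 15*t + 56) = (t - 1)/(t - 8)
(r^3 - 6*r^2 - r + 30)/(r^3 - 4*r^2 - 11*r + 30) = (r^2 - r - 6)/(r^2 + r - 6)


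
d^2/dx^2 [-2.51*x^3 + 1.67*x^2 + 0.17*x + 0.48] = 3.34 - 15.06*x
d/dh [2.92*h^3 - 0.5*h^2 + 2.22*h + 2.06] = 8.76*h^2 - 1.0*h + 2.22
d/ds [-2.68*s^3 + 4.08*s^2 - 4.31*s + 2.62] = -8.04*s^2 + 8.16*s - 4.31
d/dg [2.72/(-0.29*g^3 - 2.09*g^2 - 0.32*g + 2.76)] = (2.3664*g^2 + 11.3696*g + 0.8704)/(0.29*g^3 + 2.09*g^2 + 0.32*g - 2.76)^2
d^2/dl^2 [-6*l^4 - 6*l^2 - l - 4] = -72*l^2 - 12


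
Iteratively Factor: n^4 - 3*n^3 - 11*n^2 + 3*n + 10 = (n + 1)*(n^3 - 4*n^2 - 7*n + 10) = (n - 5)*(n + 1)*(n^2 + n - 2) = (n - 5)*(n + 1)*(n + 2)*(n - 1)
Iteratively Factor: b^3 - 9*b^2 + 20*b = (b - 4)*(b^2 - 5*b) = b*(b - 4)*(b - 5)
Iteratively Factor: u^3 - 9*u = (u + 3)*(u^2 - 3*u) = u*(u + 3)*(u - 3)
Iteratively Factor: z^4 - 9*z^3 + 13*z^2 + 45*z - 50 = (z + 2)*(z^3 - 11*z^2 + 35*z - 25) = (z - 5)*(z + 2)*(z^2 - 6*z + 5) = (z - 5)*(z - 1)*(z + 2)*(z - 5)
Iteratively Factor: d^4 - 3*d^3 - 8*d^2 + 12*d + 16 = (d + 2)*(d^3 - 5*d^2 + 2*d + 8) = (d - 4)*(d + 2)*(d^2 - d - 2) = (d - 4)*(d - 2)*(d + 2)*(d + 1)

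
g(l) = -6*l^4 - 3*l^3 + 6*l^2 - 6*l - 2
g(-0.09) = -1.41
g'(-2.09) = 148.71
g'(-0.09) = -7.14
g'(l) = -24*l^3 - 9*l^2 + 12*l - 6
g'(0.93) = -21.93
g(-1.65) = -6.76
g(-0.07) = -1.55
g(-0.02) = -1.88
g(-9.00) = -36641.00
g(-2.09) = -50.35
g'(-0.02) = -6.24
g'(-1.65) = 57.51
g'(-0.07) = -6.88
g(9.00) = -41123.00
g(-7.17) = -14401.97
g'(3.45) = -1057.25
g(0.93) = -9.29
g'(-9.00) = 16653.00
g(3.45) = -924.49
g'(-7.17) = 8291.72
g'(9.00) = -18123.00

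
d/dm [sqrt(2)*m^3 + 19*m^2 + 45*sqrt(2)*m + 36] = 3*sqrt(2)*m^2 + 38*m + 45*sqrt(2)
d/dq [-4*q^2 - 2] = -8*q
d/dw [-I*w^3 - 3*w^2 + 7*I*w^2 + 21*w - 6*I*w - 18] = -3*I*w^2 - w*(6 - 14*I) + 21 - 6*I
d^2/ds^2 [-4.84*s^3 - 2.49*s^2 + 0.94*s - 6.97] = -29.04*s - 4.98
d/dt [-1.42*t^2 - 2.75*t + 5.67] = -2.84*t - 2.75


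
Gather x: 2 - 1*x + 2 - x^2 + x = 4 - x^2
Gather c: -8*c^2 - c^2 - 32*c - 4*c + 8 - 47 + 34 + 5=-9*c^2 - 36*c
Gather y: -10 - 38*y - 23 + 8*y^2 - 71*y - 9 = 8*y^2 - 109*y - 42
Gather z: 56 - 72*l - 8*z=-72*l - 8*z + 56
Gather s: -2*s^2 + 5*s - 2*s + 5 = -2*s^2 + 3*s + 5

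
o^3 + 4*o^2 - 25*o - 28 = (o - 4)*(o + 1)*(o + 7)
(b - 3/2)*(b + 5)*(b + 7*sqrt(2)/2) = b^3 + 7*b^2/2 + 7*sqrt(2)*b^2/2 - 15*b/2 + 49*sqrt(2)*b/4 - 105*sqrt(2)/4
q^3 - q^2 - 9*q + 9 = (q - 3)*(q - 1)*(q + 3)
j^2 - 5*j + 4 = (j - 4)*(j - 1)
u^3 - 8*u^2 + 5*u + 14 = (u - 7)*(u - 2)*(u + 1)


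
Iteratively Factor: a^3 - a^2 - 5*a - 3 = (a - 3)*(a^2 + 2*a + 1) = (a - 3)*(a + 1)*(a + 1)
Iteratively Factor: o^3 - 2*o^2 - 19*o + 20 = (o + 4)*(o^2 - 6*o + 5) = (o - 5)*(o + 4)*(o - 1)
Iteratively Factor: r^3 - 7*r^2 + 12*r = (r - 3)*(r^2 - 4*r) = (r - 4)*(r - 3)*(r)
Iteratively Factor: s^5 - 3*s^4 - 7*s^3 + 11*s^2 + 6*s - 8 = (s + 1)*(s^4 - 4*s^3 - 3*s^2 + 14*s - 8) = (s - 1)*(s + 1)*(s^3 - 3*s^2 - 6*s + 8) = (s - 1)*(s + 1)*(s + 2)*(s^2 - 5*s + 4) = (s - 4)*(s - 1)*(s + 1)*(s + 2)*(s - 1)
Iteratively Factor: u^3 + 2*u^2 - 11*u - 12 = (u - 3)*(u^2 + 5*u + 4) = (u - 3)*(u + 4)*(u + 1)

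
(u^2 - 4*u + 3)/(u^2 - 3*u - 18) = (-u^2 + 4*u - 3)/(-u^2 + 3*u + 18)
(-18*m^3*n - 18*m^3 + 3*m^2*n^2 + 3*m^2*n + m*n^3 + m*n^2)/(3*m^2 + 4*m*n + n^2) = m*(-18*m^2*n - 18*m^2 + 3*m*n^2 + 3*m*n + n^3 + n^2)/(3*m^2 + 4*m*n + n^2)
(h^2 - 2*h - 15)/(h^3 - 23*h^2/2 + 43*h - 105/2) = 2*(h + 3)/(2*h^2 - 13*h + 21)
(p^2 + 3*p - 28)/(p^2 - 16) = (p + 7)/(p + 4)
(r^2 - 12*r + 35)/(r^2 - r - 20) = (r - 7)/(r + 4)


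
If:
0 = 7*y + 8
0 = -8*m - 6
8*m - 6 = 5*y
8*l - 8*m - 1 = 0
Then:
No Solution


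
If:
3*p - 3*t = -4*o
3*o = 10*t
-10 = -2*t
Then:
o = 50/3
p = -155/9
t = 5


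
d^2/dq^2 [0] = 0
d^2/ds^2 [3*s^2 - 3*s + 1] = 6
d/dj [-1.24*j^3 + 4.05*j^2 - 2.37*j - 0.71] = -3.72*j^2 + 8.1*j - 2.37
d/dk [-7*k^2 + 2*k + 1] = 2 - 14*k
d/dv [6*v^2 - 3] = 12*v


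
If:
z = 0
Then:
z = 0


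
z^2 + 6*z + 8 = (z + 2)*(z + 4)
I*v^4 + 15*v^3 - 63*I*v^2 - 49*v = v*(v - 7*I)^2*(I*v + 1)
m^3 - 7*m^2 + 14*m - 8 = (m - 4)*(m - 2)*(m - 1)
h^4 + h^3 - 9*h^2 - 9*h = h*(h - 3)*(h + 1)*(h + 3)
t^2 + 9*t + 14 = (t + 2)*(t + 7)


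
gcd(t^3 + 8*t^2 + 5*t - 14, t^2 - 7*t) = 1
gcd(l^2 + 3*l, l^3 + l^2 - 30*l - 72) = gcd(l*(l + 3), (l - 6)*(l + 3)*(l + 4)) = l + 3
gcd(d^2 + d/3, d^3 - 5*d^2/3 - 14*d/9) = d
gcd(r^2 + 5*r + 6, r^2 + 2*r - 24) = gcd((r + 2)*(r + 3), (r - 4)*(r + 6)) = 1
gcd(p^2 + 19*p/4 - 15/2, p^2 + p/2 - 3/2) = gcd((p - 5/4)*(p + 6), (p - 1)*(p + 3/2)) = 1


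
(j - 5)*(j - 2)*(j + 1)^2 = j^4 - 5*j^3 - 3*j^2 + 13*j + 10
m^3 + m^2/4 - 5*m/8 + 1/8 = (m - 1/2)*(m - 1/4)*(m + 1)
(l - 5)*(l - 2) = l^2 - 7*l + 10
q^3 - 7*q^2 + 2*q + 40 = (q - 5)*(q - 4)*(q + 2)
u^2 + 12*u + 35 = (u + 5)*(u + 7)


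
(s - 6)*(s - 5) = s^2 - 11*s + 30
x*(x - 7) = x^2 - 7*x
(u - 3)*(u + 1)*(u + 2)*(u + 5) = u^4 + 5*u^3 - 7*u^2 - 41*u - 30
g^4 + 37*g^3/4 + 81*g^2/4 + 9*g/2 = g*(g + 1/4)*(g + 3)*(g + 6)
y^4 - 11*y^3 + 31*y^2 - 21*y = y*(y - 7)*(y - 3)*(y - 1)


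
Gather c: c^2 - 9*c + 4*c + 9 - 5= c^2 - 5*c + 4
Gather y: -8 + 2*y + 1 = 2*y - 7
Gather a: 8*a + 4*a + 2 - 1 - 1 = 12*a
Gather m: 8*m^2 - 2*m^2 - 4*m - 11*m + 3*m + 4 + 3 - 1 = 6*m^2 - 12*m + 6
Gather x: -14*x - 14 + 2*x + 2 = -12*x - 12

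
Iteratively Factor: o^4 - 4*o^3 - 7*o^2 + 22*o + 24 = (o + 1)*(o^3 - 5*o^2 - 2*o + 24) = (o + 1)*(o + 2)*(o^2 - 7*o + 12) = (o - 4)*(o + 1)*(o + 2)*(o - 3)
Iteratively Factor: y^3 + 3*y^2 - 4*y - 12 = (y - 2)*(y^2 + 5*y + 6) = (y - 2)*(y + 3)*(y + 2)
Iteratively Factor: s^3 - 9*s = (s + 3)*(s^2 - 3*s) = (s - 3)*(s + 3)*(s)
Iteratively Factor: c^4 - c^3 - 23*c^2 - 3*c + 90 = (c - 2)*(c^3 + c^2 - 21*c - 45) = (c - 2)*(c + 3)*(c^2 - 2*c - 15) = (c - 5)*(c - 2)*(c + 3)*(c + 3)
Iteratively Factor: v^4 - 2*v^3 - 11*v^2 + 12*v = (v - 1)*(v^3 - v^2 - 12*v) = v*(v - 1)*(v^2 - v - 12) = v*(v - 4)*(v - 1)*(v + 3)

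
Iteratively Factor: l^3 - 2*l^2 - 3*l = (l)*(l^2 - 2*l - 3) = l*(l + 1)*(l - 3)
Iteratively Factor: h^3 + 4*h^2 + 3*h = (h + 3)*(h^2 + h) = (h + 1)*(h + 3)*(h)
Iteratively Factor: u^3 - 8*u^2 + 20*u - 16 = (u - 2)*(u^2 - 6*u + 8) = (u - 2)^2*(u - 4)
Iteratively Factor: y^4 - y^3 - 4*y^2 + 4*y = (y)*(y^3 - y^2 - 4*y + 4) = y*(y - 2)*(y^2 + y - 2) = y*(y - 2)*(y - 1)*(y + 2)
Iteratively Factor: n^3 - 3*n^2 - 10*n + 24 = (n - 2)*(n^2 - n - 12) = (n - 2)*(n + 3)*(n - 4)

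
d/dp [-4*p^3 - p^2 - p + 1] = -12*p^2 - 2*p - 1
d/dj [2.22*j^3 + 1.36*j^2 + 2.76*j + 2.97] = 6.66*j^2 + 2.72*j + 2.76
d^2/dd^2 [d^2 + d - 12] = 2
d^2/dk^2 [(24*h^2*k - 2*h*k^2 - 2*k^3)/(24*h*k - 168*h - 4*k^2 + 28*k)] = (-k*(6*h - 2*k + 7)^2*(-12*h^2 + h*k + k^2) - (h + 3*k)*(6*h*k - 42*h - k^2 + 7*k)^2 + (6*h*k - 42*h - k^2 + 7*k)*(12*h^2*k - h*k^2 - k^3 + (6*h - 2*k + 7)*(-12*h^2 + 2*h*k + 3*k^2)))/(6*h*k - 42*h - k^2 + 7*k)^3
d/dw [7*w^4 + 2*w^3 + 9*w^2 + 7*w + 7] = 28*w^3 + 6*w^2 + 18*w + 7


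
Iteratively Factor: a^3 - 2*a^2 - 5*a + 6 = (a - 1)*(a^2 - a - 6) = (a - 1)*(a + 2)*(a - 3)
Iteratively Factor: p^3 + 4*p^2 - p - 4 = (p + 4)*(p^2 - 1) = (p + 1)*(p + 4)*(p - 1)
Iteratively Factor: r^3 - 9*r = (r - 3)*(r^2 + 3*r) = r*(r - 3)*(r + 3)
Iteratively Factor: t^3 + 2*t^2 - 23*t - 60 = (t - 5)*(t^2 + 7*t + 12) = (t - 5)*(t + 3)*(t + 4)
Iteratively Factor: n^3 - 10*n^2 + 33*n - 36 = (n - 3)*(n^2 - 7*n + 12) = (n - 4)*(n - 3)*(n - 3)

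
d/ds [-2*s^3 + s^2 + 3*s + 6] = -6*s^2 + 2*s + 3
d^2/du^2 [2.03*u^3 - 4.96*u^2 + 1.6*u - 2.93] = 12.18*u - 9.92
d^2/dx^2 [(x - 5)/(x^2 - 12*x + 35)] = 2/(x^3 - 21*x^2 + 147*x - 343)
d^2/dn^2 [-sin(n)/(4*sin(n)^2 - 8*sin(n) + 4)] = -(sin(n) + 4)*cos(n)^2/(4*(sin(n) - 1)^4)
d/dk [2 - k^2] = -2*k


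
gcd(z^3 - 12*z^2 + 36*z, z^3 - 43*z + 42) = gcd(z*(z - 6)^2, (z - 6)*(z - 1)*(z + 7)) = z - 6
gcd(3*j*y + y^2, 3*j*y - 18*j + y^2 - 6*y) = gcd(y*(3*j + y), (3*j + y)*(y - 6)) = 3*j + y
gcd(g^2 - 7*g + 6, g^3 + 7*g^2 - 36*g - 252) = g - 6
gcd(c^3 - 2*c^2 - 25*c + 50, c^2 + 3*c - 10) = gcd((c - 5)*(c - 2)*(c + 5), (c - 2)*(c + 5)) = c^2 + 3*c - 10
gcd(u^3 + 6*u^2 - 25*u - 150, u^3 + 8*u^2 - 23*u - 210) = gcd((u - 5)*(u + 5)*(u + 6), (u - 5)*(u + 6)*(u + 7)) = u^2 + u - 30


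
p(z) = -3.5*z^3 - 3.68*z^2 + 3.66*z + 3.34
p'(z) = -10.5*z^2 - 7.36*z + 3.66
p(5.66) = -728.46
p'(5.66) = -374.37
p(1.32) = -6.29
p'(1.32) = -24.35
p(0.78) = 2.29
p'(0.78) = -8.47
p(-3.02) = 55.13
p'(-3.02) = -69.88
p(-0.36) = 1.71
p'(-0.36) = 4.95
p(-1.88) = 6.71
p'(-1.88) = -19.61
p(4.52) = -378.51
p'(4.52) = -244.13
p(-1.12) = -0.46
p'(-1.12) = -1.27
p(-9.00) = 2223.82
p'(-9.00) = -780.60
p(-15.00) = 10932.94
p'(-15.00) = -2248.44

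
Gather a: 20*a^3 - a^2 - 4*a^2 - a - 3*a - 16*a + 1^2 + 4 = 20*a^3 - 5*a^2 - 20*a + 5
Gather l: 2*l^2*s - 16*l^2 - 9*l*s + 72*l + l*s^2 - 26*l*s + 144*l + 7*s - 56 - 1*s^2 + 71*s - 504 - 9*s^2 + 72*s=l^2*(2*s - 16) + l*(s^2 - 35*s + 216) - 10*s^2 + 150*s - 560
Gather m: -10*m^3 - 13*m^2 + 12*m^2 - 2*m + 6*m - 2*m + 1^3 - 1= -10*m^3 - m^2 + 2*m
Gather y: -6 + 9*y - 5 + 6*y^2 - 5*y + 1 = 6*y^2 + 4*y - 10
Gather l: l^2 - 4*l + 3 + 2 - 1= l^2 - 4*l + 4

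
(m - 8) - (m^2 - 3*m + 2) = -m^2 + 4*m - 10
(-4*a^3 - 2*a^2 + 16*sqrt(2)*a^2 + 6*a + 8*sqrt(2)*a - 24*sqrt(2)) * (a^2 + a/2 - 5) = -4*a^5 - 4*a^4 + 16*sqrt(2)*a^4 + 16*sqrt(2)*a^3 + 25*a^3 - 100*sqrt(2)*a^2 + 13*a^2 - 52*sqrt(2)*a - 30*a + 120*sqrt(2)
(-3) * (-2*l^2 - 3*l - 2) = 6*l^2 + 9*l + 6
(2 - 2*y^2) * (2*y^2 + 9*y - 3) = -4*y^4 - 18*y^3 + 10*y^2 + 18*y - 6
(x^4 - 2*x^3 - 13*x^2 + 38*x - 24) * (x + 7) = x^5 + 5*x^4 - 27*x^3 - 53*x^2 + 242*x - 168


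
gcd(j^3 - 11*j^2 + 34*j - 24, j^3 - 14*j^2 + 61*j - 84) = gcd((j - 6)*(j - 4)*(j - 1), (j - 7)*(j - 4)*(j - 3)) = j - 4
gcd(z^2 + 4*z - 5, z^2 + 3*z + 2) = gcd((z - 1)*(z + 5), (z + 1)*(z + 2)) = 1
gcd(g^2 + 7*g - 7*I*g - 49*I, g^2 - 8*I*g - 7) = g - 7*I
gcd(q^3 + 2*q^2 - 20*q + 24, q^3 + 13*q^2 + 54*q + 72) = q + 6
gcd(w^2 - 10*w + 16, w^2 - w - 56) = w - 8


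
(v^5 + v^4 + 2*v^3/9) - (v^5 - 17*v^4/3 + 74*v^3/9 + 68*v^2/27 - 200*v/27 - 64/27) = 20*v^4/3 - 8*v^3 - 68*v^2/27 + 200*v/27 + 64/27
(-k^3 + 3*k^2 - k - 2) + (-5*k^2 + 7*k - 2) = -k^3 - 2*k^2 + 6*k - 4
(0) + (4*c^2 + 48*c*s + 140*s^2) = 4*c^2 + 48*c*s + 140*s^2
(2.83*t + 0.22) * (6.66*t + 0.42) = 18.8478*t^2 + 2.6538*t + 0.0924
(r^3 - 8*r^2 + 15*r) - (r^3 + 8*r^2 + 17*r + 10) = -16*r^2 - 2*r - 10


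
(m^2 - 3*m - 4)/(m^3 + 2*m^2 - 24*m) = (m + 1)/(m*(m + 6))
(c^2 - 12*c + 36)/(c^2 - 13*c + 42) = (c - 6)/(c - 7)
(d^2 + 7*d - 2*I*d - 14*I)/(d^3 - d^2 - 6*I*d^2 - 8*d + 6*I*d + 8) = (d + 7)/(d^2 - d*(1 + 4*I) + 4*I)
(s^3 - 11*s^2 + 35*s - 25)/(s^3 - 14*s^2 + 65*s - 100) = (s - 1)/(s - 4)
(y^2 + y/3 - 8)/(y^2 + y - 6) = (y - 8/3)/(y - 2)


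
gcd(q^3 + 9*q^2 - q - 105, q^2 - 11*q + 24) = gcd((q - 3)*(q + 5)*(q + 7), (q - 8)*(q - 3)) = q - 3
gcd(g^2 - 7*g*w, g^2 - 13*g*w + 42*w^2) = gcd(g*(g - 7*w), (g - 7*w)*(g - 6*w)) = -g + 7*w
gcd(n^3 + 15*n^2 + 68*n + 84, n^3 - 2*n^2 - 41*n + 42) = n + 6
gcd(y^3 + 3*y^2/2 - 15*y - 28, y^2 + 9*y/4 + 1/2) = y + 2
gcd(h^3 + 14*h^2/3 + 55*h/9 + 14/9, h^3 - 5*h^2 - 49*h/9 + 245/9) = h + 7/3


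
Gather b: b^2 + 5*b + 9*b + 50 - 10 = b^2 + 14*b + 40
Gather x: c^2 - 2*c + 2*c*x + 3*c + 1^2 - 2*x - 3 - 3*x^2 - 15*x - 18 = c^2 + c - 3*x^2 + x*(2*c - 17) - 20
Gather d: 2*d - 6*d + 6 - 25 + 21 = 2 - 4*d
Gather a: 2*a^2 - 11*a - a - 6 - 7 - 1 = 2*a^2 - 12*a - 14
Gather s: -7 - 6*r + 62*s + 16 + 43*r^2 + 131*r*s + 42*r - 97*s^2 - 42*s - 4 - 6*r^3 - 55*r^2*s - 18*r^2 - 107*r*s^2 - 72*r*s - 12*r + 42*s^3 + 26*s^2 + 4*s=-6*r^3 + 25*r^2 + 24*r + 42*s^3 + s^2*(-107*r - 71) + s*(-55*r^2 + 59*r + 24) + 5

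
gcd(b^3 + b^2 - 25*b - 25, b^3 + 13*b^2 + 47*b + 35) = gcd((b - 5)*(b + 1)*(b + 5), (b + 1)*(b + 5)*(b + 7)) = b^2 + 6*b + 5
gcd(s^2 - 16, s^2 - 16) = s^2 - 16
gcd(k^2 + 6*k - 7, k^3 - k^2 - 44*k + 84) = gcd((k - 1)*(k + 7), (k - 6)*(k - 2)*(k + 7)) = k + 7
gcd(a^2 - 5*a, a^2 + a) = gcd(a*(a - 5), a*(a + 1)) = a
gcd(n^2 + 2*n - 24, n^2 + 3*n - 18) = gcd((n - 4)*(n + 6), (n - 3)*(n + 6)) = n + 6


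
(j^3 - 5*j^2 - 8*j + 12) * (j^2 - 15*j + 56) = j^5 - 20*j^4 + 123*j^3 - 148*j^2 - 628*j + 672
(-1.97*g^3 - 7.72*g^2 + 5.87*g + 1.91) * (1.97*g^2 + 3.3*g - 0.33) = -3.8809*g^5 - 21.7094*g^4 - 13.262*g^3 + 25.6813*g^2 + 4.3659*g - 0.6303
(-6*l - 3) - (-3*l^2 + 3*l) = 3*l^2 - 9*l - 3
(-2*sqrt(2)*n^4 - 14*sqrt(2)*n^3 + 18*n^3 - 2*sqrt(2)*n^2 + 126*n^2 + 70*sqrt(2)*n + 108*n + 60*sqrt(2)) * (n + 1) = -2*sqrt(2)*n^5 - 16*sqrt(2)*n^4 + 18*n^4 - 16*sqrt(2)*n^3 + 144*n^3 + 68*sqrt(2)*n^2 + 234*n^2 + 108*n + 130*sqrt(2)*n + 60*sqrt(2)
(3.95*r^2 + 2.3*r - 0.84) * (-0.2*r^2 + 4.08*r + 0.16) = -0.79*r^4 + 15.656*r^3 + 10.184*r^2 - 3.0592*r - 0.1344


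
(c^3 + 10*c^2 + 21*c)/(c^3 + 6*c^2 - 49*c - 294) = c*(c + 3)/(c^2 - c - 42)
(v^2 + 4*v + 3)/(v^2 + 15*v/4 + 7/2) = 4*(v^2 + 4*v + 3)/(4*v^2 + 15*v + 14)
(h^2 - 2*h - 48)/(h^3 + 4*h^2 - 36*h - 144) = (h - 8)/(h^2 - 2*h - 24)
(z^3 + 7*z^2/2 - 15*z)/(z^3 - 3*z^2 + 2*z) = (z^2 + 7*z/2 - 15)/(z^2 - 3*z + 2)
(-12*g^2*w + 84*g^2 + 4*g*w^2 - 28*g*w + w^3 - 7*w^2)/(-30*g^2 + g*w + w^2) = (-2*g*w + 14*g + w^2 - 7*w)/(-5*g + w)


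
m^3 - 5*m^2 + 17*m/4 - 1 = (m - 4)*(m - 1/2)^2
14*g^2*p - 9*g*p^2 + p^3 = p*(-7*g + p)*(-2*g + p)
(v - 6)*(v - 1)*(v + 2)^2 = v^4 - 3*v^3 - 18*v^2 - 4*v + 24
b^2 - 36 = (b - 6)*(b + 6)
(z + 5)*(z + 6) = z^2 + 11*z + 30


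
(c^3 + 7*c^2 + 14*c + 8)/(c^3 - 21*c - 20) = (c + 2)/(c - 5)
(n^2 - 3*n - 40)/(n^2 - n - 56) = (n + 5)/(n + 7)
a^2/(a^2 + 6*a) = a/(a + 6)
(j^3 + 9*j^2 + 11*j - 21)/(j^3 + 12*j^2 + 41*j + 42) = (j - 1)/(j + 2)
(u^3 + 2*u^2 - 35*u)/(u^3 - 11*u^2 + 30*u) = (u + 7)/(u - 6)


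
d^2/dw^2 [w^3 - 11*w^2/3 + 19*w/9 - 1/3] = 6*w - 22/3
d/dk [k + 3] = 1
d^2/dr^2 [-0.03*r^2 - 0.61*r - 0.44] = -0.0600000000000000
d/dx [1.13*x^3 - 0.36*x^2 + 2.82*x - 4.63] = 3.39*x^2 - 0.72*x + 2.82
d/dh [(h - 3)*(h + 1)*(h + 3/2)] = 3*h^2 - h - 6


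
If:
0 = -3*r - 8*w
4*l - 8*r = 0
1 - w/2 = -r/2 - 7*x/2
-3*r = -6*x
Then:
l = -32/39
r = -16/39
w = 2/13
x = -8/39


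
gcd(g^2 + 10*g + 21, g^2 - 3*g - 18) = g + 3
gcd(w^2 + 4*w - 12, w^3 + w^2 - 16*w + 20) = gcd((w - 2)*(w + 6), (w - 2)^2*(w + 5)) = w - 2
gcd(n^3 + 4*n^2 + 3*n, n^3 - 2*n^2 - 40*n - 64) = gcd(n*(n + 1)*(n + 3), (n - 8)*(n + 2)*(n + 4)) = 1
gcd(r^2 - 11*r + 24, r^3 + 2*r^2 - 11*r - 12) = r - 3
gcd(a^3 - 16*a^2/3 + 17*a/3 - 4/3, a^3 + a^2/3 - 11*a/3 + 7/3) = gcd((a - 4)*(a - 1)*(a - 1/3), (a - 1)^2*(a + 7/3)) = a - 1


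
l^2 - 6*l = l*(l - 6)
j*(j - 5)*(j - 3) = j^3 - 8*j^2 + 15*j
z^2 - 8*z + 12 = (z - 6)*(z - 2)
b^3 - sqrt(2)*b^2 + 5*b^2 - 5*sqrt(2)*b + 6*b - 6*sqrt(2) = (b + 2)*(b + 3)*(b - sqrt(2))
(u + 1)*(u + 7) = u^2 + 8*u + 7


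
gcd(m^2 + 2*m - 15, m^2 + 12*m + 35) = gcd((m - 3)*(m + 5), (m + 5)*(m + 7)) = m + 5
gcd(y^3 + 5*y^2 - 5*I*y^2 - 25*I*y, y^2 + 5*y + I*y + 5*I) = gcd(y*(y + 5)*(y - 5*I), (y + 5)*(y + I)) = y + 5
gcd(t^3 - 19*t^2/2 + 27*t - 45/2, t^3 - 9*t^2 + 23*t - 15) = t^2 - 8*t + 15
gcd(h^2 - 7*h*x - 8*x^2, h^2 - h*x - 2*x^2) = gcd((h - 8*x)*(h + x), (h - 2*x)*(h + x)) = h + x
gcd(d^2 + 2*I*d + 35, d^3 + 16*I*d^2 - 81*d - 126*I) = d + 7*I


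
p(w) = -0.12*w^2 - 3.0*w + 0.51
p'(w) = -0.24*w - 3.0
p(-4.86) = 12.26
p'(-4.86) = -1.83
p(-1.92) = 5.83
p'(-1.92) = -2.54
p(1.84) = -5.42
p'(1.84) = -3.44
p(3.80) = -12.62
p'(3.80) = -3.91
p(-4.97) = 12.46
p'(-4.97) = -1.81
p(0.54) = -1.14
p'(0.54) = -3.13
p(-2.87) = 8.13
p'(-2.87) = -2.31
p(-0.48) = 1.92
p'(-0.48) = -2.88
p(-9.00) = 17.79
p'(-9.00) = -0.84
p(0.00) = 0.51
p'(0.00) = -3.00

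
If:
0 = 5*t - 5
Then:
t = 1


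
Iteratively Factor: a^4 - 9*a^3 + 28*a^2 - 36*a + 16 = (a - 2)*(a^3 - 7*a^2 + 14*a - 8) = (a - 2)*(a - 1)*(a^2 - 6*a + 8) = (a - 4)*(a - 2)*(a - 1)*(a - 2)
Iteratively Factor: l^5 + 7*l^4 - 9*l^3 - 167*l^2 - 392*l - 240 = (l + 4)*(l^4 + 3*l^3 - 21*l^2 - 83*l - 60) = (l - 5)*(l + 4)*(l^3 + 8*l^2 + 19*l + 12) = (l - 5)*(l + 4)^2*(l^2 + 4*l + 3) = (l - 5)*(l + 3)*(l + 4)^2*(l + 1)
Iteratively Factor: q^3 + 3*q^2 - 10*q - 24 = (q + 2)*(q^2 + q - 12) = (q + 2)*(q + 4)*(q - 3)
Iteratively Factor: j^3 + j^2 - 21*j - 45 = (j + 3)*(j^2 - 2*j - 15) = (j - 5)*(j + 3)*(j + 3)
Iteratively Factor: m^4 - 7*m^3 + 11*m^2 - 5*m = (m - 5)*(m^3 - 2*m^2 + m) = (m - 5)*(m - 1)*(m^2 - m) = (m - 5)*(m - 1)^2*(m)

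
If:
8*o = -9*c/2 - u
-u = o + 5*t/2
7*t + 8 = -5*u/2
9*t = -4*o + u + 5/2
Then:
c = -2966/585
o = 751/260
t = -27/26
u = -19/65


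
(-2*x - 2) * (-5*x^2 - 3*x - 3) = 10*x^3 + 16*x^2 + 12*x + 6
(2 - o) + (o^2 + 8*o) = o^2 + 7*o + 2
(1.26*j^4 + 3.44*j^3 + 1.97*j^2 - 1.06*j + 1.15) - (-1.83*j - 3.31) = 1.26*j^4 + 3.44*j^3 + 1.97*j^2 + 0.77*j + 4.46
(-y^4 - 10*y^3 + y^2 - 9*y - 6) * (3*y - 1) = -3*y^5 - 29*y^4 + 13*y^3 - 28*y^2 - 9*y + 6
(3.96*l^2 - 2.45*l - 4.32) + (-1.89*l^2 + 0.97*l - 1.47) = 2.07*l^2 - 1.48*l - 5.79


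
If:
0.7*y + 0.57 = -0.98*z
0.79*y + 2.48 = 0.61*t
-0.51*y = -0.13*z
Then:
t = 3.90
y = -0.13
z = -0.49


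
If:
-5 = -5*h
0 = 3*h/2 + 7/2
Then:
No Solution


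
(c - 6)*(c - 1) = c^2 - 7*c + 6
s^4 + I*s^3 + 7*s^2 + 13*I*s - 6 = (s - 3*I)*(s + I)^2*(s + 2*I)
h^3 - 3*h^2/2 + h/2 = h*(h - 1)*(h - 1/2)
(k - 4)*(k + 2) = k^2 - 2*k - 8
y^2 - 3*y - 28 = (y - 7)*(y + 4)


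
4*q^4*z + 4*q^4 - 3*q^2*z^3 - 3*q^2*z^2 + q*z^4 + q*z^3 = (-2*q + z)^2*(q + z)*(q*z + q)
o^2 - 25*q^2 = (o - 5*q)*(o + 5*q)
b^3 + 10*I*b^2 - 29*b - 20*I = (b + I)*(b + 4*I)*(b + 5*I)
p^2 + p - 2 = (p - 1)*(p + 2)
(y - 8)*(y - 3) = y^2 - 11*y + 24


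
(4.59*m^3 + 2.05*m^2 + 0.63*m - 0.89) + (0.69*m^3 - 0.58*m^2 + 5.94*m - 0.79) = 5.28*m^3 + 1.47*m^2 + 6.57*m - 1.68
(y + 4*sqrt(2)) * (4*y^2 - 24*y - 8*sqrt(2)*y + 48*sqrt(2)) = 4*y^3 - 24*y^2 + 8*sqrt(2)*y^2 - 48*sqrt(2)*y - 64*y + 384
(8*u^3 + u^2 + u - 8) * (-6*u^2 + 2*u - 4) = -48*u^5 + 10*u^4 - 36*u^3 + 46*u^2 - 20*u + 32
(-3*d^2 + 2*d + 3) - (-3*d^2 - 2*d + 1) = 4*d + 2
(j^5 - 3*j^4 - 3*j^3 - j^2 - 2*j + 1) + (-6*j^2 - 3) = j^5 - 3*j^4 - 3*j^3 - 7*j^2 - 2*j - 2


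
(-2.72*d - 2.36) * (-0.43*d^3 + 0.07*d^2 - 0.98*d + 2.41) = 1.1696*d^4 + 0.8244*d^3 + 2.5004*d^2 - 4.2424*d - 5.6876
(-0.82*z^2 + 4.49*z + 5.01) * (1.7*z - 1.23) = -1.394*z^3 + 8.6416*z^2 + 2.9943*z - 6.1623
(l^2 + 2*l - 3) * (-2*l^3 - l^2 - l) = -2*l^5 - 5*l^4 + 3*l^3 + l^2 + 3*l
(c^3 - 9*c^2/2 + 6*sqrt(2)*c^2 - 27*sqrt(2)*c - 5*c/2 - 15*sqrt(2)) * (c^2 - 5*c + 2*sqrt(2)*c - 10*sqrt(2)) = c^5 - 19*c^4/2 + 8*sqrt(2)*c^4 - 76*sqrt(2)*c^3 + 44*c^3 - 431*c^2/2 + 160*sqrt(2)*c^2 + 100*sqrt(2)*c + 480*c + 300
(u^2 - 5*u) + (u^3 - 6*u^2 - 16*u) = u^3 - 5*u^2 - 21*u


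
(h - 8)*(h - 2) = h^2 - 10*h + 16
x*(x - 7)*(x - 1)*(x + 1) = x^4 - 7*x^3 - x^2 + 7*x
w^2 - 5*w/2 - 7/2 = (w - 7/2)*(w + 1)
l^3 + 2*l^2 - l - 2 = (l - 1)*(l + 1)*(l + 2)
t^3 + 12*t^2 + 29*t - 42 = (t - 1)*(t + 6)*(t + 7)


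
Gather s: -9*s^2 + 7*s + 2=-9*s^2 + 7*s + 2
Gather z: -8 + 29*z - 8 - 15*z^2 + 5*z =-15*z^2 + 34*z - 16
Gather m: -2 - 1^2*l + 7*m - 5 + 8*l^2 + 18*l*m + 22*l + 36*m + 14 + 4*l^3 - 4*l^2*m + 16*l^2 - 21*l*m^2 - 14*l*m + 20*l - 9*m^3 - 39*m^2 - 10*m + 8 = 4*l^3 + 24*l^2 + 41*l - 9*m^3 + m^2*(-21*l - 39) + m*(-4*l^2 + 4*l + 33) + 15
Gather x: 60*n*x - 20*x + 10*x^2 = 10*x^2 + x*(60*n - 20)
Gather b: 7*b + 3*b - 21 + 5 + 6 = 10*b - 10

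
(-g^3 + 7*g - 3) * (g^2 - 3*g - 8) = -g^5 + 3*g^4 + 15*g^3 - 24*g^2 - 47*g + 24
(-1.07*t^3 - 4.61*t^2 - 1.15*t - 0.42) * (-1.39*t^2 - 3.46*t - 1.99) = 1.4873*t^5 + 10.1101*t^4 + 19.6784*t^3 + 13.7367*t^2 + 3.7417*t + 0.8358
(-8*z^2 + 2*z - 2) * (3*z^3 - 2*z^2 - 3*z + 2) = -24*z^5 + 22*z^4 + 14*z^3 - 18*z^2 + 10*z - 4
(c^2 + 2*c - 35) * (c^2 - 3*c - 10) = c^4 - c^3 - 51*c^2 + 85*c + 350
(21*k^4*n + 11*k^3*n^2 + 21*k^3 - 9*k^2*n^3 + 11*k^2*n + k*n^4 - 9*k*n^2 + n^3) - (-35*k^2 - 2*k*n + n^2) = 21*k^4*n + 11*k^3*n^2 + 21*k^3 - 9*k^2*n^3 + 11*k^2*n + 35*k^2 + k*n^4 - 9*k*n^2 + 2*k*n + n^3 - n^2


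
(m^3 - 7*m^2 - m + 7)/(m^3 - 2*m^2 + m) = (m^2 - 6*m - 7)/(m*(m - 1))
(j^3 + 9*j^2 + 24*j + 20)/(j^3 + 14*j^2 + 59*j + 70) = (j + 2)/(j + 7)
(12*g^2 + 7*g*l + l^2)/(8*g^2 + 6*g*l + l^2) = (3*g + l)/(2*g + l)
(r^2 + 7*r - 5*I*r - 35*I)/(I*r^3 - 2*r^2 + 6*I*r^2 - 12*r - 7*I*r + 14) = (-I*r - 5)/(r^2 + r*(-1 + 2*I) - 2*I)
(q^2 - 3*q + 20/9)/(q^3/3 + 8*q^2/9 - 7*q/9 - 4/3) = (3*q - 5)/(q^2 + 4*q + 3)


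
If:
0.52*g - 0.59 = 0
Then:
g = 1.13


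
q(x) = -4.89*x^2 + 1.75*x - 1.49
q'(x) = 1.75 - 9.78*x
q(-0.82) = -6.21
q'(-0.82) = 9.77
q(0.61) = -2.24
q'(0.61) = -4.22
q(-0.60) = -4.30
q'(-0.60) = 7.62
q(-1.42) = -13.84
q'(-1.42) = 15.64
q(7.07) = -233.54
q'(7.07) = -67.39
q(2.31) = -23.54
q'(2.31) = -20.84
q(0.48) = -1.78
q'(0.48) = -2.94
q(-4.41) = -104.31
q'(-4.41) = 44.88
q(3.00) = -40.25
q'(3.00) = -27.59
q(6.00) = -167.03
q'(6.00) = -56.93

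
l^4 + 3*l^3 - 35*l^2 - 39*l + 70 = (l - 5)*(l - 1)*(l + 2)*(l + 7)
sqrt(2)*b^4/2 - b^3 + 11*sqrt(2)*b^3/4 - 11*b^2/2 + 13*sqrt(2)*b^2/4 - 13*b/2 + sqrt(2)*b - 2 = (b + 1/2)*(b + 4)*(b - sqrt(2))*(sqrt(2)*b/2 + sqrt(2)/2)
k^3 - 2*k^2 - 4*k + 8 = (k - 2)^2*(k + 2)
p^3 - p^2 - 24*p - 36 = (p - 6)*(p + 2)*(p + 3)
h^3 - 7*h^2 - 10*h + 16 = (h - 8)*(h - 1)*(h + 2)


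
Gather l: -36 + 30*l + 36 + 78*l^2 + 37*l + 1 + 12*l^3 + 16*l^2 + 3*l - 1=12*l^3 + 94*l^2 + 70*l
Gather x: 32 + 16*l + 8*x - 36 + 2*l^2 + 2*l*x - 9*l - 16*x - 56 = 2*l^2 + 7*l + x*(2*l - 8) - 60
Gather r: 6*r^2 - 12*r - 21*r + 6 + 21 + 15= 6*r^2 - 33*r + 42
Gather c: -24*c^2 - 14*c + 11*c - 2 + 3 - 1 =-24*c^2 - 3*c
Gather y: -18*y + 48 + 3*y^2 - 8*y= 3*y^2 - 26*y + 48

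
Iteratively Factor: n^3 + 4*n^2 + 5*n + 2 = (n + 1)*(n^2 + 3*n + 2) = (n + 1)^2*(n + 2)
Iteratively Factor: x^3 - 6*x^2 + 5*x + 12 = (x - 4)*(x^2 - 2*x - 3) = (x - 4)*(x - 3)*(x + 1)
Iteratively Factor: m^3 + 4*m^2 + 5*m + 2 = (m + 2)*(m^2 + 2*m + 1) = (m + 1)*(m + 2)*(m + 1)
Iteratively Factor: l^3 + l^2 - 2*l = (l)*(l^2 + l - 2) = l*(l - 1)*(l + 2)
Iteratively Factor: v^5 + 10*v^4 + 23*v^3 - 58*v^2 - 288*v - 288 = (v + 4)*(v^4 + 6*v^3 - v^2 - 54*v - 72) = (v + 2)*(v + 4)*(v^3 + 4*v^2 - 9*v - 36) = (v - 3)*(v + 2)*(v + 4)*(v^2 + 7*v + 12) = (v - 3)*(v + 2)*(v + 3)*(v + 4)*(v + 4)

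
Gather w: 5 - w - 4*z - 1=-w - 4*z + 4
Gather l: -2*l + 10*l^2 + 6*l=10*l^2 + 4*l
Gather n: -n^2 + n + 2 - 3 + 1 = -n^2 + n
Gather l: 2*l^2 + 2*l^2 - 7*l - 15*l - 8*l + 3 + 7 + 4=4*l^2 - 30*l + 14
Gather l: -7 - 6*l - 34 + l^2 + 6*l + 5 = l^2 - 36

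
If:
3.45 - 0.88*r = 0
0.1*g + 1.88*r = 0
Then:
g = -73.70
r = 3.92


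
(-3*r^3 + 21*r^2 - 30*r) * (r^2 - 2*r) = -3*r^5 + 27*r^4 - 72*r^3 + 60*r^2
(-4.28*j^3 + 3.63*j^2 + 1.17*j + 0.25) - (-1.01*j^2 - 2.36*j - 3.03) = -4.28*j^3 + 4.64*j^2 + 3.53*j + 3.28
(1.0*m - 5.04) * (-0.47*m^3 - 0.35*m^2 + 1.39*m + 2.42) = -0.47*m^4 + 2.0188*m^3 + 3.154*m^2 - 4.5856*m - 12.1968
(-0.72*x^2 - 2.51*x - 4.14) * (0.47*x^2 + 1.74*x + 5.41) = -0.3384*x^4 - 2.4325*x^3 - 10.2084*x^2 - 20.7827*x - 22.3974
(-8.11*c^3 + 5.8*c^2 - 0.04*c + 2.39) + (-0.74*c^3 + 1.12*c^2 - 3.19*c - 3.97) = -8.85*c^3 + 6.92*c^2 - 3.23*c - 1.58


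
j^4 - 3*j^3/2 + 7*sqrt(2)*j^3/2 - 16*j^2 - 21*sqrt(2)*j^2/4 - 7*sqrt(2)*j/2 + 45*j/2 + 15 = (j - 2)*(j + 1/2)*(j - 3*sqrt(2)/2)*(j + 5*sqrt(2))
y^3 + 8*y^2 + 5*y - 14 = (y - 1)*(y + 2)*(y + 7)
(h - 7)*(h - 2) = h^2 - 9*h + 14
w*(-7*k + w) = -7*k*w + w^2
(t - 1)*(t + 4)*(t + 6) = t^3 + 9*t^2 + 14*t - 24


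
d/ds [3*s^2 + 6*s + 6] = 6*s + 6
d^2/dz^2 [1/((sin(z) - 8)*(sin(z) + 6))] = (-4*sin(z)^4 + 6*sin(z)^3 - 190*sin(z)^2 + 84*sin(z) + 104)/((sin(z) - 8)^3*(sin(z) + 6)^3)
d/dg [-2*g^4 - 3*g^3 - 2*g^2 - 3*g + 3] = -8*g^3 - 9*g^2 - 4*g - 3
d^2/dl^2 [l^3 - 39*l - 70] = 6*l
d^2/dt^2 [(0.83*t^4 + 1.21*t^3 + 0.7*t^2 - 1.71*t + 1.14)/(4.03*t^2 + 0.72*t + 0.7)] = (26.959894*t^6 + 14.449968*t^5 + 16.630212*t^4 - 58.48529*t^3 + 107.778996*t^2 + 52.347804*t - 2.840248)/(65.450827*t^6 + 35.080344*t^5 + 40.373346*t^4 + 12.559968*t^3 + 7.01274*t^2 + 1.0584*t + 0.343)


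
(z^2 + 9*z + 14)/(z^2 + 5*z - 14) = (z + 2)/(z - 2)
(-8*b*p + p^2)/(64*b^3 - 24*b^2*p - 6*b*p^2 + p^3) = p/(-8*b^2 + 2*b*p + p^2)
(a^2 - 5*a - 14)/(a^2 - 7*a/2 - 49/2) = 2*(a + 2)/(2*a + 7)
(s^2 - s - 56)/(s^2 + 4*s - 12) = (s^2 - s - 56)/(s^2 + 4*s - 12)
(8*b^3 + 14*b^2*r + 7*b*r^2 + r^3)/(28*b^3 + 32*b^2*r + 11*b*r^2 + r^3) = (4*b^2 + 5*b*r + r^2)/(14*b^2 + 9*b*r + r^2)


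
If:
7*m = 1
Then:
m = 1/7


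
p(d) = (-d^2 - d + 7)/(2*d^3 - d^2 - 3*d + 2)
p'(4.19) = 0.02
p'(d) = (-2*d - 1)/(2*d^3 - d^2 - 3*d + 2) + (-6*d^2 + 2*d + 3)*(-d^2 - d + 7)/(2*d^3 - d^2 - 3*d + 2)^2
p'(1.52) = -7.22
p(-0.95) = 3.16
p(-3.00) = -0.02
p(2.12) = 0.04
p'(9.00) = 0.01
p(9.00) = -0.06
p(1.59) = 1.05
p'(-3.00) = -0.12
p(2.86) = -0.13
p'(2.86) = -0.05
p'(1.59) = -4.97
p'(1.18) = -115.50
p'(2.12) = -0.59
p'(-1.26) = -1635.35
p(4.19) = -0.12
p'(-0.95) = -5.70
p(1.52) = 1.47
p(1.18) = 12.52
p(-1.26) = 34.82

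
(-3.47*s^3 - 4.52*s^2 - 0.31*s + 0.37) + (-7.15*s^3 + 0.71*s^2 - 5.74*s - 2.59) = -10.62*s^3 - 3.81*s^2 - 6.05*s - 2.22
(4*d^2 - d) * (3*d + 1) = 12*d^3 + d^2 - d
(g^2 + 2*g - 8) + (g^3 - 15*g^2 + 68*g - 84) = g^3 - 14*g^2 + 70*g - 92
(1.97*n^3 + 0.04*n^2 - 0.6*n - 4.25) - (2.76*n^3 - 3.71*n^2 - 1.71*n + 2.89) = -0.79*n^3 + 3.75*n^2 + 1.11*n - 7.14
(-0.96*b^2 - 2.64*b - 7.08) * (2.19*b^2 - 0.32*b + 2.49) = -2.1024*b^4 - 5.4744*b^3 - 17.0508*b^2 - 4.308*b - 17.6292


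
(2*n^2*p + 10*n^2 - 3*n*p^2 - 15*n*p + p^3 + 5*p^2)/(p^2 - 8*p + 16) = (2*n^2*p + 10*n^2 - 3*n*p^2 - 15*n*p + p^3 + 5*p^2)/(p^2 - 8*p + 16)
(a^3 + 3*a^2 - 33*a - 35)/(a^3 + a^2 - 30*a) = (a^2 + 8*a + 7)/(a*(a + 6))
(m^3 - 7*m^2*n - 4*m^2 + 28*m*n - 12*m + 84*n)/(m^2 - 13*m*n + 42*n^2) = (m^2 - 4*m - 12)/(m - 6*n)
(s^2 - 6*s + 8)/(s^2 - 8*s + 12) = (s - 4)/(s - 6)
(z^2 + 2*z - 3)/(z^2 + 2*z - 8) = (z^2 + 2*z - 3)/(z^2 + 2*z - 8)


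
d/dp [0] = 0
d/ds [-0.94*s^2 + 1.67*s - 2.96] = 1.67 - 1.88*s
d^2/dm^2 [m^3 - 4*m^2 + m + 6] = 6*m - 8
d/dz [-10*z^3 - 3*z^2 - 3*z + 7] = -30*z^2 - 6*z - 3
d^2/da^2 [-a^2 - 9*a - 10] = -2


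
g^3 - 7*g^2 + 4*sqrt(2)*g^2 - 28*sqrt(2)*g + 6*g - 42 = (g - 7)*(g + sqrt(2))*(g + 3*sqrt(2))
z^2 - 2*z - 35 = (z - 7)*(z + 5)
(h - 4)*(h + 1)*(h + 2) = h^3 - h^2 - 10*h - 8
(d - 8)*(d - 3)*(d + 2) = d^3 - 9*d^2 + 2*d + 48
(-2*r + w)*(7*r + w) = -14*r^2 + 5*r*w + w^2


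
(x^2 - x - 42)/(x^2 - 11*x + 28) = (x + 6)/(x - 4)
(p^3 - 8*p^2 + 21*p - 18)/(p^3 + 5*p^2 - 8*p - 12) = (p^2 - 6*p + 9)/(p^2 + 7*p + 6)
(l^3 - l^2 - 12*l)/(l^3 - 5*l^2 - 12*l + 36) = l*(l - 4)/(l^2 - 8*l + 12)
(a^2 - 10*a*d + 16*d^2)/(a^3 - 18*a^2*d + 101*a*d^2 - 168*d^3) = (a - 2*d)/(a^2 - 10*a*d + 21*d^2)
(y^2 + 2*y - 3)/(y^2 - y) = (y + 3)/y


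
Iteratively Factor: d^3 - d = (d - 1)*(d^2 + d) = d*(d - 1)*(d + 1)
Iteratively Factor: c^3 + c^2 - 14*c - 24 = (c - 4)*(c^2 + 5*c + 6) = (c - 4)*(c + 2)*(c + 3)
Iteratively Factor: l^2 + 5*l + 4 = (l + 4)*(l + 1)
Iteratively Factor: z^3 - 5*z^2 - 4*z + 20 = (z - 5)*(z^2 - 4) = (z - 5)*(z + 2)*(z - 2)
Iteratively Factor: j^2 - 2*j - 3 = (j + 1)*(j - 3)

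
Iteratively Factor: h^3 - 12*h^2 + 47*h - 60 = (h - 3)*(h^2 - 9*h + 20) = (h - 5)*(h - 3)*(h - 4)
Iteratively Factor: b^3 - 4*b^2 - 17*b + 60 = (b - 3)*(b^2 - b - 20) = (b - 5)*(b - 3)*(b + 4)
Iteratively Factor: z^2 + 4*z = (z)*(z + 4)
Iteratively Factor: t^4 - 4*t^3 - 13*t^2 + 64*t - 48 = (t - 4)*(t^3 - 13*t + 12) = (t - 4)*(t - 3)*(t^2 + 3*t - 4) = (t - 4)*(t - 3)*(t - 1)*(t + 4)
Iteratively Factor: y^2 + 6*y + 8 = (y + 2)*(y + 4)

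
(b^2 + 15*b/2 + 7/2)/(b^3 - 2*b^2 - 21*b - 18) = (2*b^2 + 15*b + 7)/(2*(b^3 - 2*b^2 - 21*b - 18))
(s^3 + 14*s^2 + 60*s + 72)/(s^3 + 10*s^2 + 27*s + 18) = (s^2 + 8*s + 12)/(s^2 + 4*s + 3)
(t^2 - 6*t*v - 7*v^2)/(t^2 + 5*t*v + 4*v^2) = (t - 7*v)/(t + 4*v)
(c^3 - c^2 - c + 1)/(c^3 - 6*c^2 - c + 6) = (c - 1)/(c - 6)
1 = 1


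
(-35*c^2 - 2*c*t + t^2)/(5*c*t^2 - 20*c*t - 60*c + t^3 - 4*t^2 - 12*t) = (-7*c + t)/(t^2 - 4*t - 12)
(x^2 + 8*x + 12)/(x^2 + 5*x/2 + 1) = 2*(x + 6)/(2*x + 1)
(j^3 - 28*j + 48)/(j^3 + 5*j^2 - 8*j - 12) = (j - 4)/(j + 1)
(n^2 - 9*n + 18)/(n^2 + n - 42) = (n - 3)/(n + 7)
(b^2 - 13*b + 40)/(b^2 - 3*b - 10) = (b - 8)/(b + 2)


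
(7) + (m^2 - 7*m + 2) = m^2 - 7*m + 9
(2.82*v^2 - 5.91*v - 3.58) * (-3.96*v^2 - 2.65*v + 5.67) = -11.1672*v^4 + 15.9306*v^3 + 45.8277*v^2 - 24.0227*v - 20.2986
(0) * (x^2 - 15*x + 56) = 0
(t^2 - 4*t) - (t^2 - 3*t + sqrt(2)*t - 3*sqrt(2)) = -sqrt(2)*t - t + 3*sqrt(2)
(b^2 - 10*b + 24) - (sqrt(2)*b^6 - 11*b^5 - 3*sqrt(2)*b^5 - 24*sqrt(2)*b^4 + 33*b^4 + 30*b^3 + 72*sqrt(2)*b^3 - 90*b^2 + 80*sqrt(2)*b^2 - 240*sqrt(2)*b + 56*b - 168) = -sqrt(2)*b^6 + 3*sqrt(2)*b^5 + 11*b^5 - 33*b^4 + 24*sqrt(2)*b^4 - 72*sqrt(2)*b^3 - 30*b^3 - 80*sqrt(2)*b^2 + 91*b^2 - 66*b + 240*sqrt(2)*b + 192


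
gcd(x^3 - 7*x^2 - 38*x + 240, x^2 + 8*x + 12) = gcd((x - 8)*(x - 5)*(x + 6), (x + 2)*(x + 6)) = x + 6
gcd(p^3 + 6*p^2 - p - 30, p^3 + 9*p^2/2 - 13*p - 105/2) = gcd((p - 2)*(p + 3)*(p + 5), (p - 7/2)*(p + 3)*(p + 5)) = p^2 + 8*p + 15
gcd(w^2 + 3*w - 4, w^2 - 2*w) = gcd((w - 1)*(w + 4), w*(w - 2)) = 1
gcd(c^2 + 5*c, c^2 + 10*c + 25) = c + 5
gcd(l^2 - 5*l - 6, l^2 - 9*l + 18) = l - 6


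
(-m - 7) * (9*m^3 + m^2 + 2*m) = -9*m^4 - 64*m^3 - 9*m^2 - 14*m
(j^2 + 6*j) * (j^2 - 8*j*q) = j^4 - 8*j^3*q + 6*j^3 - 48*j^2*q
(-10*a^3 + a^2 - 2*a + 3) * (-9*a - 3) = 90*a^4 + 21*a^3 + 15*a^2 - 21*a - 9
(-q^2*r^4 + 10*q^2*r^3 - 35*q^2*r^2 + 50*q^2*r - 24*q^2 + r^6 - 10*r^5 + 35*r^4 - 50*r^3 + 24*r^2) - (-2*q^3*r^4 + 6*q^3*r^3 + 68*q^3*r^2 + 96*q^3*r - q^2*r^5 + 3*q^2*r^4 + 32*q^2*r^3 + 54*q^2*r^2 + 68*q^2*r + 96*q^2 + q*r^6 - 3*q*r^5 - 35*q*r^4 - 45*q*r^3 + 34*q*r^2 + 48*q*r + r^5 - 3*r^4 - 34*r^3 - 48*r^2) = 2*q^3*r^4 - 6*q^3*r^3 - 68*q^3*r^2 - 96*q^3*r + q^2*r^5 - 4*q^2*r^4 - 22*q^2*r^3 - 89*q^2*r^2 - 18*q^2*r - 120*q^2 - q*r^6 + 3*q*r^5 + 35*q*r^4 + 45*q*r^3 - 34*q*r^2 - 48*q*r + r^6 - 11*r^5 + 38*r^4 - 16*r^3 + 72*r^2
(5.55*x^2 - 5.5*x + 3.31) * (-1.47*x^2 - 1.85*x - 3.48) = -8.1585*x^4 - 2.1825*x^3 - 14.0047*x^2 + 13.0165*x - 11.5188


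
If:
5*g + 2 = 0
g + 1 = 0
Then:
No Solution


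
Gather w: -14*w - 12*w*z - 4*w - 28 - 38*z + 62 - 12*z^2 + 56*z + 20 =w*(-12*z - 18) - 12*z^2 + 18*z + 54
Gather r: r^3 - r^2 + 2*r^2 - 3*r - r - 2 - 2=r^3 + r^2 - 4*r - 4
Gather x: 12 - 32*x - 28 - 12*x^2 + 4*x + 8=-12*x^2 - 28*x - 8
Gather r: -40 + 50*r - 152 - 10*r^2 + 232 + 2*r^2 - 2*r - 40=-8*r^2 + 48*r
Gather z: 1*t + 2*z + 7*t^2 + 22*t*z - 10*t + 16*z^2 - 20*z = 7*t^2 - 9*t + 16*z^2 + z*(22*t - 18)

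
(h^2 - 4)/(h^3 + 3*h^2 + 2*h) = (h - 2)/(h*(h + 1))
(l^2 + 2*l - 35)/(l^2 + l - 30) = (l + 7)/(l + 6)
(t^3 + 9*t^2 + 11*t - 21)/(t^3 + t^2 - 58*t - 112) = (t^2 + 2*t - 3)/(t^2 - 6*t - 16)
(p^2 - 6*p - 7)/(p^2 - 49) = (p + 1)/(p + 7)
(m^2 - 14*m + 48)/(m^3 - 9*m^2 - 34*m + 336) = (m - 6)/(m^2 - m - 42)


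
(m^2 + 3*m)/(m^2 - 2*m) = (m + 3)/(m - 2)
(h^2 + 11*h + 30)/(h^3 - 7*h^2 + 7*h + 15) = (h^2 + 11*h + 30)/(h^3 - 7*h^2 + 7*h + 15)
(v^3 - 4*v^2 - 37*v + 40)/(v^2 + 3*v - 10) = (v^2 - 9*v + 8)/(v - 2)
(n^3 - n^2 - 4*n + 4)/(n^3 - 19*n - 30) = (n^2 - 3*n + 2)/(n^2 - 2*n - 15)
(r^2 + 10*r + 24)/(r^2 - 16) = (r + 6)/(r - 4)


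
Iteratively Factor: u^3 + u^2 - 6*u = (u + 3)*(u^2 - 2*u) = u*(u + 3)*(u - 2)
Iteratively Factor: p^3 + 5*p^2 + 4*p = (p + 1)*(p^2 + 4*p) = p*(p + 1)*(p + 4)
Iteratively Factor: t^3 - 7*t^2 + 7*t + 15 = (t - 3)*(t^2 - 4*t - 5) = (t - 3)*(t + 1)*(t - 5)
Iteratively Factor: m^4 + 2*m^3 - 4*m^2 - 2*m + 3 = (m - 1)*(m^3 + 3*m^2 - m - 3) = (m - 1)*(m + 3)*(m^2 - 1) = (m - 1)*(m + 1)*(m + 3)*(m - 1)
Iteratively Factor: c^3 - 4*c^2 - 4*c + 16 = (c - 4)*(c^2 - 4) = (c - 4)*(c - 2)*(c + 2)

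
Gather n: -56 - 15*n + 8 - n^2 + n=-n^2 - 14*n - 48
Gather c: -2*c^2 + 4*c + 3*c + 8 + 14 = -2*c^2 + 7*c + 22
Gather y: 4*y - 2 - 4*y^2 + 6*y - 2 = -4*y^2 + 10*y - 4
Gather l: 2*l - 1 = 2*l - 1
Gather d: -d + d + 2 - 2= 0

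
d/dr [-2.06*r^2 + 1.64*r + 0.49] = 1.64 - 4.12*r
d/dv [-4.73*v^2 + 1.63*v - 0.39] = 1.63 - 9.46*v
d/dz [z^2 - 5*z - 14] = 2*z - 5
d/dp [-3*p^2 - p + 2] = -6*p - 1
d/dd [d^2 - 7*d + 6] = 2*d - 7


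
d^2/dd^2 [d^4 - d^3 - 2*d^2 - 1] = 12*d^2 - 6*d - 4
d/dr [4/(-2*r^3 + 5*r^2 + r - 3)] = 4*(6*r^2 - 10*r - 1)/(2*r^3 - 5*r^2 - r + 3)^2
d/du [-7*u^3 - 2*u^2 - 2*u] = -21*u^2 - 4*u - 2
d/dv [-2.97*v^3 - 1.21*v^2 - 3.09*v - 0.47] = -8.91*v^2 - 2.42*v - 3.09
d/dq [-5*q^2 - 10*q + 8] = -10*q - 10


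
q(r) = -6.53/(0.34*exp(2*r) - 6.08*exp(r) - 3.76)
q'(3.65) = 0.07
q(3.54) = -0.03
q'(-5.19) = -0.02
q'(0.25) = -0.36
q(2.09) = 0.21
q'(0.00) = -0.39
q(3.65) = -0.02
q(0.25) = 0.59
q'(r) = -6.53*(-0.68*exp(2*r) + 6.08*exp(r))/(0.34*exp(2*r) - 6.08*exp(r) - 3.76)^2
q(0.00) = 0.69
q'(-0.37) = -0.42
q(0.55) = 0.49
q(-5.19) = 1.72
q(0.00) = 0.69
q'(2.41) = 0.13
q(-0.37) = 0.84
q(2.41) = 0.22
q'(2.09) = -0.03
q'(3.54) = 0.11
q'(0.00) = -0.39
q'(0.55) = -0.31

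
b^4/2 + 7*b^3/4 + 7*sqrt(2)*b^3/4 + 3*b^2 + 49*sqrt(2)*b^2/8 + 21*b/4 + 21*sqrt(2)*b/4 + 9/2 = (b/2 + 1)*(b + 3/2)*(b + sqrt(2)/2)*(b + 3*sqrt(2))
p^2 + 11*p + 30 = (p + 5)*(p + 6)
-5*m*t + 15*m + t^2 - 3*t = (-5*m + t)*(t - 3)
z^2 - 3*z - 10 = (z - 5)*(z + 2)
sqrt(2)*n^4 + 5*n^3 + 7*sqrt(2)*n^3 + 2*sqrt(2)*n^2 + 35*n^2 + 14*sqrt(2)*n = n*(n + 7)*(n + 2*sqrt(2))*(sqrt(2)*n + 1)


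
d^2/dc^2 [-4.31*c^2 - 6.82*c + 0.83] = -8.62000000000000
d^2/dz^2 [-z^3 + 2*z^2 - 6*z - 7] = 4 - 6*z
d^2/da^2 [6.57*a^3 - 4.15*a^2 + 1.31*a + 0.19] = 39.42*a - 8.3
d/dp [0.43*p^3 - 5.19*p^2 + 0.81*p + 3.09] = 1.29*p^2 - 10.38*p + 0.81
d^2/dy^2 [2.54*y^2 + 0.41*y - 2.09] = 5.08000000000000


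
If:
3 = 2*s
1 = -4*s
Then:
No Solution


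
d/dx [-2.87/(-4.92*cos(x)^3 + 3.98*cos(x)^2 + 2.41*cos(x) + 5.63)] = (42.3612*cos(x)^2 - 22.8452*cos(x) - 6.9167)*sin(x)/(-4.92*cos(x)^3 + 3.98*cos(x)^2 + 2.41*cos(x) + 5.63)^2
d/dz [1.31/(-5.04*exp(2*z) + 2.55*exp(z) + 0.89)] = (13.2048*exp(z) - 3.3405)*exp(z)/(-5.04*exp(2*z) + 2.55*exp(z) + 0.89)^2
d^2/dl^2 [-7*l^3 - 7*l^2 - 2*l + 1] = -42*l - 14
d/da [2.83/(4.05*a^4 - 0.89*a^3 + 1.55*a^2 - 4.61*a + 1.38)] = (-45.846*a^3 + 7.5561*a^2 - 8.773*a + 13.0463)/(4.05*a^4 - 0.89*a^3 + 1.55*a^2 - 4.61*a + 1.38)^2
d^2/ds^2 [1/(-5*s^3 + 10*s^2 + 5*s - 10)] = 2*((3*s - 2)*(s^3 - 2*s^2 - s + 2) - (-3*s^2 + 4*s + 1)^2)/(5*(s^3 - 2*s^2 - s + 2)^3)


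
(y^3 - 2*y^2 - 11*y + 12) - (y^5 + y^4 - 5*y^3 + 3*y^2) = -y^5 - y^4 + 6*y^3 - 5*y^2 - 11*y + 12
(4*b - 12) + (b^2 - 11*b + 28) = b^2 - 7*b + 16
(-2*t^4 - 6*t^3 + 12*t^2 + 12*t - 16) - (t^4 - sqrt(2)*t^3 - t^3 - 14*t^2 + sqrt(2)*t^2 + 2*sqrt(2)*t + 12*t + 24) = -3*t^4 - 5*t^3 + sqrt(2)*t^3 - sqrt(2)*t^2 + 26*t^2 - 2*sqrt(2)*t - 40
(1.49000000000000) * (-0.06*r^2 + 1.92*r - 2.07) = -0.0894*r^2 + 2.8608*r - 3.0843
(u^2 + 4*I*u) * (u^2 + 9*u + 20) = u^4 + 9*u^3 + 4*I*u^3 + 20*u^2 + 36*I*u^2 + 80*I*u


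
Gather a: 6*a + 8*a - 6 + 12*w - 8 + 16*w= 14*a + 28*w - 14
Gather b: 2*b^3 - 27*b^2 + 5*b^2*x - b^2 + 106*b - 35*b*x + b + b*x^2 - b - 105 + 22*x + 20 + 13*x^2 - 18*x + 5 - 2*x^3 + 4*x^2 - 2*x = 2*b^3 + b^2*(5*x - 28) + b*(x^2 - 35*x + 106) - 2*x^3 + 17*x^2 + 2*x - 80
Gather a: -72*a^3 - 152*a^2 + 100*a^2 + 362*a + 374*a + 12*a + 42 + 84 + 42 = -72*a^3 - 52*a^2 + 748*a + 168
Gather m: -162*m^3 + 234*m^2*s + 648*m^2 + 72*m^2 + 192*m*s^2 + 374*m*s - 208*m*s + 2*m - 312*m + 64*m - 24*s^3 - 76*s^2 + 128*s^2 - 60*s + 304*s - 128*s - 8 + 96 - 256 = -162*m^3 + m^2*(234*s + 720) + m*(192*s^2 + 166*s - 246) - 24*s^3 + 52*s^2 + 116*s - 168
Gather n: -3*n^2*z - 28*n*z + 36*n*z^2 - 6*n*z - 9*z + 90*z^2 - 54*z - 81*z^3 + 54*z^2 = -3*n^2*z + n*(36*z^2 - 34*z) - 81*z^3 + 144*z^2 - 63*z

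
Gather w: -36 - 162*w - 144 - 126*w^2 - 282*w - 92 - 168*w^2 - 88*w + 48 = -294*w^2 - 532*w - 224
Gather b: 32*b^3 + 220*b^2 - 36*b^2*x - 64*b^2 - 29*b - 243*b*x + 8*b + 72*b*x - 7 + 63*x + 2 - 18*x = 32*b^3 + b^2*(156 - 36*x) + b*(-171*x - 21) + 45*x - 5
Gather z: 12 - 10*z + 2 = 14 - 10*z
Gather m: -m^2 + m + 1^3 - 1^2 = -m^2 + m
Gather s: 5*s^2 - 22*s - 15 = 5*s^2 - 22*s - 15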